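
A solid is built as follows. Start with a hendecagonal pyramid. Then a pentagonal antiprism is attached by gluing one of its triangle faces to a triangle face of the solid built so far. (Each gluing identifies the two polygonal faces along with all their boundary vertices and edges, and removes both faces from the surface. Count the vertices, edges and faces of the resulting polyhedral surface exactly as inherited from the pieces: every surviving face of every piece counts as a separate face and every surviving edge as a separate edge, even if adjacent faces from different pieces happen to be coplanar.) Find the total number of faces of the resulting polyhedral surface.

22

A hendecagonal pyramid: V=12, E=22, F=12.
Attach a pentagonal antiprism (V=10, E=20, F=12) along a 3-gon: merge 3 vertices and 3 edges, delete both glued faces → V=19, E=39, F=22.
Check: V − E + F = 19 − 39 + 22 = 2.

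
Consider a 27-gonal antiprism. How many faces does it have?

56

An antiprism on an n-gon has two n-gon caps and 2n triangles: V = 2·27 = 54, E = 4·27 = 108, F = 2·27 + 2 = 56.
Check: V − E + F = 54 − 108 + 56 = 2.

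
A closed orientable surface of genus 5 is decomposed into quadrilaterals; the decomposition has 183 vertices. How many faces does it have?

χ = 2 − 2·5 = -8, and every face is a square so 4F = 2E.
V − E + F = -8 with E = 4F/2 gives 183 − (4/2 − 1)·F = -8, so F = 191 and E = 382.

191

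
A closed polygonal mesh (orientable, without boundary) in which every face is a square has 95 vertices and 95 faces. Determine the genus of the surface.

Every face is a square, so 2E = 4·95 = 380, giving E = 190.
χ = V − E + F = 95 − 190 + 95 = 0.
For a closed orientable surface χ = 2 − 2g, so g = (2 − (0))/2 = 1.

1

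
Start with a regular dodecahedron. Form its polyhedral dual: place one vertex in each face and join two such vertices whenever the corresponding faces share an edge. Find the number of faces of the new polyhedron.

The base solid has V = 20, E = 30, F = 12.
The dual swaps V and F and preserves E: V′ = F = 12, E′ = E = 30, F′ = V = 20.

20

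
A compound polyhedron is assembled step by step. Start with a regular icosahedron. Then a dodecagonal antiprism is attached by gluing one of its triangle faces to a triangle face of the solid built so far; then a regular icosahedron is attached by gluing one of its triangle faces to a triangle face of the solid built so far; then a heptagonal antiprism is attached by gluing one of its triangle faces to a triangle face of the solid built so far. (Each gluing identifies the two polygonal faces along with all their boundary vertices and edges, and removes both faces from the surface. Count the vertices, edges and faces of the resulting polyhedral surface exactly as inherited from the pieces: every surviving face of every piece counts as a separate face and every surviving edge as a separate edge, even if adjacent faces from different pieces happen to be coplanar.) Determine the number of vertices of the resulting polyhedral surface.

A regular icosahedron: V=12, E=30, F=20.
Attach a dodecagonal antiprism (V=24, E=48, F=26) along a 3-gon: merge 3 vertices and 3 edges, delete both glued faces → V=33, E=75, F=44.
Attach a regular icosahedron (V=12, E=30, F=20) along a 3-gon: merge 3 vertices and 3 edges, delete both glued faces → V=42, E=102, F=62.
Attach a heptagonal antiprism (V=14, E=28, F=16) along a 3-gon: merge 3 vertices and 3 edges, delete both glued faces → V=53, E=127, F=76.
Check: V − E + F = 53 − 127 + 76 = 2.

53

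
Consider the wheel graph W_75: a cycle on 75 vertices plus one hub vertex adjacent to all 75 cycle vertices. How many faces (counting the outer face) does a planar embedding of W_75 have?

76

W_75 has V = 75 + 1 = 76 vertices and E = 2·75 = 150 edges.
By Euler's formula F = 2 − V + E = 2 − 76 + 150 = 76.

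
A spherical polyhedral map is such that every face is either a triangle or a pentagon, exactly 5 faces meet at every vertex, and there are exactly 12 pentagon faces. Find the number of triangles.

Let x be the number of triangles; then F = 12 + x.
Edge–face incidences: 2E = 5·12 + 3·x = 60 + 3x.
Every vertex has degree 5, so 5V = 2E.
Euler: V − E + F = 2 ⇒ (2E)/5 − E + (12 + x) = 2.
Multiply by 10: 2·(2E) − 5·(2E) + 10·(12 + x) = 20, i.e. 120 + 10x − 3·(60 + 3x) = 20.
Collecting terms: x − 60 = 20, so x = 80.
Then 2E = 60 + 3·80 = 300, so E = 150, V = 2E/5 = 60, F = 12 + 80 = 92.

80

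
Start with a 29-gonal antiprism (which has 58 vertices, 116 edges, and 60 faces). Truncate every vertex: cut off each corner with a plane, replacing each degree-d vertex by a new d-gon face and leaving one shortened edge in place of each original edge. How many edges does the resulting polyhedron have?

348

Truncation replaces each original edge-end by a new vertex, so V′ = 2E = 232.
Each original edge survives, and each old vertex of degree d contributes d new edges; summing degrees gives Σd = 2E, so E′ = E + 2E = 3E = 348.
Each original face survives and each original vertex becomes one new face: F′ = F + V = 118.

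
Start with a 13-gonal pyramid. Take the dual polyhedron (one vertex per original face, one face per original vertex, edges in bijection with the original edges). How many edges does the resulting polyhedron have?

26

The base solid has V = 14, E = 26, F = 14.
The dual swaps V and F and preserves E: V′ = F = 14, E′ = E = 26, F′ = V = 14.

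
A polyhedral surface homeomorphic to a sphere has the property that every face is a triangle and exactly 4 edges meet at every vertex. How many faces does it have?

8

Each face has 3 edges and each edge borders two faces, so 2E = 3F.
Each vertex has degree 4, so 4V = 2E and hence V = 3F/4.
Euler: V − E + F = 2 ⇒ (3F/4) − (3F/2) + F = 2.
Multiply by 8: (6 − 12 + 8)F = 16, i.e. 2F = 16.
So F = 8, E = 3·8/2 = 12, V = 3·8/4 = 6.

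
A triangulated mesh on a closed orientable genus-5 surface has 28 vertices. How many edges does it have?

108

χ = 2 − 2·5 = -8, and every face is a triangle so 3F = 2E.
V − E + F = -8 with E = 3F/2 gives 28 − (3/2 − 1)·F = -8, so F = 72 and E = 108.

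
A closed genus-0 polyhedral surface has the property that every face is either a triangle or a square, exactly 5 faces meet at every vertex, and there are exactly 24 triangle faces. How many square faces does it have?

2

Let x be the number of squares; then F = 24 + x.
Edge–face incidences: 2E = 3·24 + 4·x = 72 + 4x.
Every vertex has degree 5, so 5V = 2E.
Euler: V − E + F = 2 ⇒ (2E)/5 − E + (24 + x) = 2.
Multiply by 10: 2·(2E) − 5·(2E) + 10·(24 + x) = 20, i.e. 240 + 10x − 3·(72 + 4x) = 20.
Collecting terms: −2x + 24 = 20, so −2x = −4, so x = 2.
Then 2E = 72 + 4·2 = 80, so E = 40, V = 2E/5 = 16, F = 24 + 2 = 26.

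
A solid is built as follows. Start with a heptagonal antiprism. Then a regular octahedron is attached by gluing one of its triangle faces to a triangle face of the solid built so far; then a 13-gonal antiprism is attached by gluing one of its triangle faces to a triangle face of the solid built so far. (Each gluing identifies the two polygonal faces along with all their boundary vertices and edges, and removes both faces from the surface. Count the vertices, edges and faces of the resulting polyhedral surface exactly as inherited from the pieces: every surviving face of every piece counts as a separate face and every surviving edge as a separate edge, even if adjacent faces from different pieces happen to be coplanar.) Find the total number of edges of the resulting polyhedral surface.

A heptagonal antiprism: V=14, E=28, F=16.
Attach a regular octahedron (V=6, E=12, F=8) along a 3-gon: merge 3 vertices and 3 edges, delete both glued faces → V=17, E=37, F=22.
Attach a 13-gonal antiprism (V=26, E=52, F=28) along a 3-gon: merge 3 vertices and 3 edges, delete both glued faces → V=40, E=86, F=48.
Check: V − E + F = 40 − 86 + 48 = 2.

86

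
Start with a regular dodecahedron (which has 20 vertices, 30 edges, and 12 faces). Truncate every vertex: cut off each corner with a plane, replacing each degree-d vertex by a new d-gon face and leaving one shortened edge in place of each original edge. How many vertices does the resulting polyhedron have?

Truncation replaces each original edge-end by a new vertex, so V′ = 2E = 60.
Each original edge survives, and each old vertex of degree d contributes d new edges; summing degrees gives Σd = 2E, so E′ = E + 2E = 3E = 90.
Each original face survives and each original vertex becomes one new face: F′ = F + V = 32.

60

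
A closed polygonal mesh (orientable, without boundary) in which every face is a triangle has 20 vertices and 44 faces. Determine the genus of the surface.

2

Every face is a triangle, so 2E = 3·44 = 132, giving E = 66.
χ = V − E + F = 20 − 66 + 44 = -2.
For a closed orientable surface χ = 2 − 2g, so g = (2 − (-2))/2 = 2.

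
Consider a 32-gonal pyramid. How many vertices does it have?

33

A pyramid on an n-gon base has one n-gon and n triangles: V = 32 + 1 = 33, E = 2·32 = 64, F = 32 + 1 = 33.
Check: V − E + F = 33 − 64 + 33 = 2.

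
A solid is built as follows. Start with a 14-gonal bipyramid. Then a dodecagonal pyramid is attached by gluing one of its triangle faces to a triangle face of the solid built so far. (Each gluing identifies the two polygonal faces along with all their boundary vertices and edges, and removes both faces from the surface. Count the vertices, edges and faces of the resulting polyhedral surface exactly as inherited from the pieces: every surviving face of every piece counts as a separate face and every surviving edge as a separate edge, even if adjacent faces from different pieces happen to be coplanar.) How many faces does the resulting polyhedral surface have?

39

A 14-gonal bipyramid: V=16, E=42, F=28.
Attach a dodecagonal pyramid (V=13, E=24, F=13) along a 3-gon: merge 3 vertices and 3 edges, delete both glued faces → V=26, E=63, F=39.
Check: V − E + F = 26 − 63 + 39 = 2.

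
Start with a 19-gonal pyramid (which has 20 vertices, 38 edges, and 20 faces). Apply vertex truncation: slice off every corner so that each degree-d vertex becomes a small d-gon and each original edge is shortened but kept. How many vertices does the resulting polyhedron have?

Truncation replaces each original edge-end by a new vertex, so V′ = 2E = 76.
Each original edge survives, and each old vertex of degree d contributes d new edges; summing degrees gives Σd = 2E, so E′ = E + 2E = 3E = 114.
Each original face survives and each original vertex becomes one new face: F′ = F + V = 40.

76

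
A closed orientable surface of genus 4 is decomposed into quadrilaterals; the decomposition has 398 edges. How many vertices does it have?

193

χ = 2 − 2·4 = -6, and every face is a square so 4F = 2E.
F = 2E/4 = 199. Then V = -6 + E − F = -6 + 398 − 199 = 193.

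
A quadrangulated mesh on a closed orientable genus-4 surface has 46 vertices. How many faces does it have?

χ = 2 − 2·4 = -6, and every face is a square so 4F = 2E.
V − E + F = -6 with E = 4F/2 gives 46 − (4/2 − 1)·F = -6, so F = 52 and E = 104.

52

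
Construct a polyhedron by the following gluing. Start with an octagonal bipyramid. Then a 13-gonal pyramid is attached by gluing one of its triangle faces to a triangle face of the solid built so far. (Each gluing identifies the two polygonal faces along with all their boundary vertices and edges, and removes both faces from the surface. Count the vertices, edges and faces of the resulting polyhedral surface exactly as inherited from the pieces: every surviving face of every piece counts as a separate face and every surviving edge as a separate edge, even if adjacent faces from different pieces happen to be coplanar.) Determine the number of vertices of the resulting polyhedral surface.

An octagonal bipyramid: V=10, E=24, F=16.
Attach a 13-gonal pyramid (V=14, E=26, F=14) along a 3-gon: merge 3 vertices and 3 edges, delete both glued faces → V=21, E=47, F=28.
Check: V − E + F = 21 − 47 + 28 = 2.

21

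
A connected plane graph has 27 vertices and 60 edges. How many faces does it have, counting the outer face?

35

Euler's formula for a connected plane graph: V − E + F = 2, so F = 2 − 27 + 60 = 35.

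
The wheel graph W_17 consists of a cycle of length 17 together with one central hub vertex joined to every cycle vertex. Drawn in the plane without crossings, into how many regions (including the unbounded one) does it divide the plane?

18

W_17 has V = 17 + 1 = 18 vertices and E = 2·17 = 34 edges.
By Euler's formula F = 2 − V + E = 2 − 18 + 34 = 18.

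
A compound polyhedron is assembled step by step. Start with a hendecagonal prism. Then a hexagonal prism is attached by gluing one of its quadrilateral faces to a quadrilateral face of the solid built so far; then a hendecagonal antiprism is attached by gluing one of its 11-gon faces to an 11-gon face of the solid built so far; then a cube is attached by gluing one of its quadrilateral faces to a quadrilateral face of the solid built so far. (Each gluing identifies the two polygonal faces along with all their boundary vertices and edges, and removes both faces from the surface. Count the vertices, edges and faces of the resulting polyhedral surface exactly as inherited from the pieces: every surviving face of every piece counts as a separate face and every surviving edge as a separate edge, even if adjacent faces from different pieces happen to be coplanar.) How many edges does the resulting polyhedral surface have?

A hendecagonal prism: V=22, E=33, F=13.
Attach a hexagonal prism (V=12, E=18, F=8) along a 4-gon: merge 4 vertices and 4 edges, delete both glued faces → V=30, E=47, F=19.
Attach a hendecagonal antiprism (V=22, E=44, F=24) along an 11-gon: merge 11 vertices and 11 edges, delete both glued faces → V=41, E=80, F=41.
Attach a cube (V=8, E=12, F=6) along a 4-gon: merge 4 vertices and 4 edges, delete both glued faces → V=45, E=88, F=45.
Check: V − E + F = 45 − 88 + 45 = 2.

88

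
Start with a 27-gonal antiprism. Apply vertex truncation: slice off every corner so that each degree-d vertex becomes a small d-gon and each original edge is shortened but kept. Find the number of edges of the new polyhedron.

The base solid has V = 54, E = 108, F = 56.
Truncation replaces each original edge-end by a new vertex, so V′ = 2E = 216.
Each original edge survives, and each old vertex of degree d contributes d new edges; summing degrees gives Σd = 2E, so E′ = E + 2E = 3E = 324.
Each original face survives and each original vertex becomes one new face: F′ = F + V = 110.

324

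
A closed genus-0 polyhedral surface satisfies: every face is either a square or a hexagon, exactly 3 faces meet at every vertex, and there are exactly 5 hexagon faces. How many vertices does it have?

18

Let x be the number of squares; then F = 5 + x.
Edge–face incidences: 2E = 6·5 + 4·x = 30 + 4x.
Every vertex has degree 3, so 3V = 2E.
Euler: V − E + F = 2 ⇒ (2E)/3 − E + (5 + x) = 2.
Multiply by 6: 2·(2E) − 3·(2E) + 6·(5 + x) = 12, i.e. 30 + 6x − (30 + 4x) = 12.
Collecting terms: 2x = 12, so x = 6.
Then 2E = 30 + 4·6 = 54, so E = 27, V = 2E/3 = 18, F = 5 + 6 = 11.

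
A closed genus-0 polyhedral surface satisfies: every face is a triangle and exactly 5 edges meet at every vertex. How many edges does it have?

30

Each face has 3 edges and each edge borders two faces, so 2E = 3F.
Each vertex has degree 5, so 5V = 2E and hence V = 3F/5.
Euler: V − E + F = 2 ⇒ (3F/5) − (3F/2) + F = 2.
Multiply by 10: (6 − 15 + 10)F = 20, i.e. 1F = 20.
So F = 20, E = 3·20/2 = 30, V = 3·20/5 = 12.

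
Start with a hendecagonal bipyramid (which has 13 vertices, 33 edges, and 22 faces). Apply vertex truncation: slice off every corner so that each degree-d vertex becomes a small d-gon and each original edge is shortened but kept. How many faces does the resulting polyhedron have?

35

Truncation replaces each original edge-end by a new vertex, so V′ = 2E = 66.
Each original edge survives, and each old vertex of degree d contributes d new edges; summing degrees gives Σd = 2E, so E′ = E + 2E = 3E = 99.
Each original face survives and each original vertex becomes one new face: F′ = F + V = 35.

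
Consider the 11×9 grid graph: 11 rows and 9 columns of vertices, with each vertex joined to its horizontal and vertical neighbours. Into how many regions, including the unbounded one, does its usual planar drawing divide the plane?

The grid has V = 11·9 = 99 vertices and E = 11·8 + 9·10 = 178 edges.
F = 2 − V + E = 2 − 99 + 178 = 81.

81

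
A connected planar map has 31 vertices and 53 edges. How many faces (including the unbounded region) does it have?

Euler's formula for a connected plane graph: V − E + F = 2, so F = 2 − 31 + 53 = 24.

24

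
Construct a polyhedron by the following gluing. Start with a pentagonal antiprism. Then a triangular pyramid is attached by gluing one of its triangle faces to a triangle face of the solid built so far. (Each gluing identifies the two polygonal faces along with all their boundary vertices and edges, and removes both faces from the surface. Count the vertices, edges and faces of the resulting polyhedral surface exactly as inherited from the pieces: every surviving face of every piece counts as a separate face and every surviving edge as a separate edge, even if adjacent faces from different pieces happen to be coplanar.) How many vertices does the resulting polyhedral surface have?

11

A pentagonal antiprism: V=10, E=20, F=12.
Attach a triangular pyramid (V=4, E=6, F=4) along a 3-gon: merge 3 vertices and 3 edges, delete both glued faces → V=11, E=23, F=14.
Check: V − E + F = 11 − 23 + 14 = 2.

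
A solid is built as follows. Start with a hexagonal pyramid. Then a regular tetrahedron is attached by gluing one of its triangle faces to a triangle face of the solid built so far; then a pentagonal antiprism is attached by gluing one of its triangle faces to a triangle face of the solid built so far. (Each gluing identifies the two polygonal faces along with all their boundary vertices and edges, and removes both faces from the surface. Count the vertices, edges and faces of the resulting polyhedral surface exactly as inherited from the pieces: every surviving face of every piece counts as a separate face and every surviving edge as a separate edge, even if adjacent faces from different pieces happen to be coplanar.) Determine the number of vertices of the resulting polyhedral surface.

A hexagonal pyramid: V=7, E=12, F=7.
Attach a regular tetrahedron (V=4, E=6, F=4) along a 3-gon: merge 3 vertices and 3 edges, delete both glued faces → V=8, E=15, F=9.
Attach a pentagonal antiprism (V=10, E=20, F=12) along a 3-gon: merge 3 vertices and 3 edges, delete both glued faces → V=15, E=32, F=19.
Check: V − E + F = 15 − 32 + 19 = 2.

15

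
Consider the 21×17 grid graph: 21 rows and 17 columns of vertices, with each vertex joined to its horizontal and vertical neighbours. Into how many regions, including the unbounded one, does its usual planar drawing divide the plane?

The grid has V = 21·17 = 357 vertices and E = 21·16 + 17·20 = 676 edges.
F = 2 − V + E = 2 − 357 + 676 = 321.

321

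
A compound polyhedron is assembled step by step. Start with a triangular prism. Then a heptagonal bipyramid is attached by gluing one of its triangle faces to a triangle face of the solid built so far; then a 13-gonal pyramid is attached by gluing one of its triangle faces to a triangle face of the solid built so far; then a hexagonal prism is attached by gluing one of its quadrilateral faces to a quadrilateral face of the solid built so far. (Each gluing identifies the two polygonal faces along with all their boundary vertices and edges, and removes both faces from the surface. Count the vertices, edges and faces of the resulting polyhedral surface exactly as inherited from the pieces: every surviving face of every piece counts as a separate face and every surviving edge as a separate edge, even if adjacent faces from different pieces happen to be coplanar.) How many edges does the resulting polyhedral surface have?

64

A triangular prism: V=6, E=9, F=5.
Attach a heptagonal bipyramid (V=9, E=21, F=14) along a 3-gon: merge 3 vertices and 3 edges, delete both glued faces → V=12, E=27, F=17.
Attach a 13-gonal pyramid (V=14, E=26, F=14) along a 3-gon: merge 3 vertices and 3 edges, delete both glued faces → V=23, E=50, F=29.
Attach a hexagonal prism (V=12, E=18, F=8) along a 4-gon: merge 4 vertices and 4 edges, delete both glued faces → V=31, E=64, F=35.
Check: V − E + F = 31 − 64 + 35 = 2.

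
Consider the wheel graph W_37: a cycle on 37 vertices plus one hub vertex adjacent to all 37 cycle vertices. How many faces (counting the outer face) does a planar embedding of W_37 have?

W_37 has V = 37 + 1 = 38 vertices and E = 2·37 = 74 edges.
By Euler's formula F = 2 − V + E = 2 − 38 + 74 = 38.

38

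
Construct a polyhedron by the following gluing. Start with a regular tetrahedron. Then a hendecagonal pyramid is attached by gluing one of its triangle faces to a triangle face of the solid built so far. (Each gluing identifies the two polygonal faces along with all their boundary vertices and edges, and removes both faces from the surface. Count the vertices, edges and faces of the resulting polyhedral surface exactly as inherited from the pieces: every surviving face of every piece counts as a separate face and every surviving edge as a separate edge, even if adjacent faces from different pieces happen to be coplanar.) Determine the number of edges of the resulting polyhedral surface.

A regular tetrahedron: V=4, E=6, F=4.
Attach a hendecagonal pyramid (V=12, E=22, F=12) along a 3-gon: merge 3 vertices and 3 edges, delete both glued faces → V=13, E=25, F=14.
Check: V − E + F = 13 − 25 + 14 = 2.

25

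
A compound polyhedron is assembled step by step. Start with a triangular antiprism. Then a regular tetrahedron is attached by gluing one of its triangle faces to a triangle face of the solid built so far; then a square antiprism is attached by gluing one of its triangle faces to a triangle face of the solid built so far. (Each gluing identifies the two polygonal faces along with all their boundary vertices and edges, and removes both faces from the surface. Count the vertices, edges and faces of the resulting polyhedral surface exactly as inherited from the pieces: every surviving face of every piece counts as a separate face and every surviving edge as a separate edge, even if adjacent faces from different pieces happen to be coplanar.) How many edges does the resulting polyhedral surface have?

A triangular antiprism: V=6, E=12, F=8.
Attach a regular tetrahedron (V=4, E=6, F=4) along a 3-gon: merge 3 vertices and 3 edges, delete both glued faces → V=7, E=15, F=10.
Attach a square antiprism (V=8, E=16, F=10) along a 3-gon: merge 3 vertices and 3 edges, delete both glued faces → V=12, E=28, F=18.
Check: V − E + F = 12 − 28 + 18 = 2.

28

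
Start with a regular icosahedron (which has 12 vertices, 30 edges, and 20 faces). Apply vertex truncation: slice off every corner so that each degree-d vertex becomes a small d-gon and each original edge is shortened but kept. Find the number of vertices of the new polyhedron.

60

Truncation replaces each original edge-end by a new vertex, so V′ = 2E = 60.
Each original edge survives, and each old vertex of degree d contributes d new edges; summing degrees gives Σd = 2E, so E′ = E + 2E = 3E = 90.
Each original face survives and each original vertex becomes one new face: F′ = F + V = 32.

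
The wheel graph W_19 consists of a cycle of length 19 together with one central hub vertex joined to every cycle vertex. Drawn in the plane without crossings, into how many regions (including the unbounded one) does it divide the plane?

W_19 has V = 19 + 1 = 20 vertices and E = 2·19 = 38 edges.
By Euler's formula F = 2 − V + E = 2 − 20 + 38 = 20.

20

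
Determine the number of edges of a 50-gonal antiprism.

200

An antiprism on an n-gon has two n-gon caps and 2n triangles: V = 2·50 = 100, E = 4·50 = 200, F = 2·50 + 2 = 102.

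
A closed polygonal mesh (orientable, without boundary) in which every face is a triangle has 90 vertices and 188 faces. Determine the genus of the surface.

3

Every face is a triangle, so 2E = 3·188 = 564, giving E = 282.
χ = V − E + F = 90 − 282 + 188 = -4.
For a closed orientable surface χ = 2 − 2g, so g = (2 − (-4))/2 = 3.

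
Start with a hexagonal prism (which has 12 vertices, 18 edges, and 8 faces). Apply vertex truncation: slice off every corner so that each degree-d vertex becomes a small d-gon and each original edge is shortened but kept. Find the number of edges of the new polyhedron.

Truncation replaces each original edge-end by a new vertex, so V′ = 2E = 36.
Each original edge survives, and each old vertex of degree d contributes d new edges; summing degrees gives Σd = 2E, so E′ = E + 2E = 3E = 54.
Each original face survives and each original vertex becomes one new face: F′ = F + V = 20.

54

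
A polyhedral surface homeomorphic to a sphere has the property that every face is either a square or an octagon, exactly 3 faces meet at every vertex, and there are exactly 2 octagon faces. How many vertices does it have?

Let x be the number of squares; then F = 2 + x.
Edge–face incidences: 2E = 8·2 + 4·x = 16 + 4x.
Every vertex has degree 3, so 3V = 2E.
Euler: V − E + F = 2 ⇒ (2E)/3 − E + (2 + x) = 2.
Multiply by 6: 2·(2E) − 3·(2E) + 6·(2 + x) = 12, i.e. 12 + 6x − (16 + 4x) = 12.
Collecting terms: 2x − 4 = 12, so 2x = 16, so x = 8.
Then 2E = 16 + 4·8 = 48, so E = 24, V = 2E/3 = 16, F = 2 + 8 = 10.

16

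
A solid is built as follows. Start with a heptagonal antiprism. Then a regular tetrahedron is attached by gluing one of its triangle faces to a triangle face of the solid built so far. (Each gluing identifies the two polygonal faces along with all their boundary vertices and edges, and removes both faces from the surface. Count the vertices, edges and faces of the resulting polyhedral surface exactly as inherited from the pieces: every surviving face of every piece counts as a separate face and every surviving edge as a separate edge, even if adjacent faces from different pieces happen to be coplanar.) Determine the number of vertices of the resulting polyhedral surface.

A heptagonal antiprism: V=14, E=28, F=16.
Attach a regular tetrahedron (V=4, E=6, F=4) along a 3-gon: merge 3 vertices and 3 edges, delete both glued faces → V=15, E=31, F=18.
Check: V − E + F = 15 − 31 + 18 = 2.

15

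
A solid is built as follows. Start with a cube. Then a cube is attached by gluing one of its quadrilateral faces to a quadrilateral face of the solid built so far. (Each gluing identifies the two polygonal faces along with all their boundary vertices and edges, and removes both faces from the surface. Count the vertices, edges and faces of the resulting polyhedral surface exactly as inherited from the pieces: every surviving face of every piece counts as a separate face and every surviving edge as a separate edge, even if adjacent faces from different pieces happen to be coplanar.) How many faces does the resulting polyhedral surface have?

A cube: V=8, E=12, F=6.
Attach a cube (V=8, E=12, F=6) along a 4-gon: merge 4 vertices and 4 edges, delete both glued faces → V=12, E=20, F=10.
Check: V − E + F = 12 − 20 + 10 = 2.

10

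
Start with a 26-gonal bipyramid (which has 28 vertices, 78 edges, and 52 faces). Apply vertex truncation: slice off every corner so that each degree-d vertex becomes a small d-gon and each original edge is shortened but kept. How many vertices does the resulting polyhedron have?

Truncation replaces each original edge-end by a new vertex, so V′ = 2E = 156.
Each original edge survives, and each old vertex of degree d contributes d new edges; summing degrees gives Σd = 2E, so E′ = E + 2E = 3E = 234.
Each original face survives and each original vertex becomes one new face: F′ = F + V = 80.

156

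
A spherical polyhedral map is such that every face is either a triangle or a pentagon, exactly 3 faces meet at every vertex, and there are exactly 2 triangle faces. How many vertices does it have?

Let x be the number of pentagons; then F = 2 + x.
Edge–face incidences: 2E = 3·2 + 5·x = 6 + 5x.
Every vertex has degree 3, so 3V = 2E.
Euler: V − E + F = 2 ⇒ (2E)/3 − E + (2 + x) = 2.
Multiply by 6: 2·(2E) − 3·(2E) + 6·(2 + x) = 12, i.e. 12 + 6x − (6 + 5x) = 12.
Collecting terms: x + 6 = 12, so x = 6.
Then 2E = 6 + 5·6 = 36, so E = 18, V = 2E/3 = 12, F = 2 + 6 = 8.

12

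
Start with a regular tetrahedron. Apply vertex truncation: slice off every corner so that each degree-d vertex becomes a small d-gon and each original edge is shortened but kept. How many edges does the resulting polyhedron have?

The base solid has V = 4, E = 6, F = 4.
Truncation replaces each original edge-end by a new vertex, so V′ = 2E = 12.
Each original edge survives, and each old vertex of degree d contributes d new edges; summing degrees gives Σd = 2E, so E′ = E + 2E = 3E = 18.
Each original face survives and each original vertex becomes one new face: F′ = F + V = 8.

18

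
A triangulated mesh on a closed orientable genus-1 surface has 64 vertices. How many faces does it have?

128

χ = 2 − 2·1 = 0, and every face is a triangle so 3F = 2E.
V − E + F = 0 with E = 3F/2 gives 64 − (3/2 − 1)·F = 0, so F = 128 and E = 192.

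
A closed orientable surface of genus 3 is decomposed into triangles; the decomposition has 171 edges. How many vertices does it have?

χ = 2 − 2·3 = -4, and every face is a triangle so 3F = 2E.
F = 2E/3 = 114. Then V = -4 + E − F = -4 + 171 − 114 = 53.

53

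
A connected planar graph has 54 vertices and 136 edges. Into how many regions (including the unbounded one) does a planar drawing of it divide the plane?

84

Euler's formula for a connected plane graph: V − E + F = 2, so F = 2 − 54 + 136 = 84.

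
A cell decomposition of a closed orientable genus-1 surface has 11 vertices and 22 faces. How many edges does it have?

33

For a closed orientable surface of genus 1, χ = 2 − 2·1 = 0.
E = V + F − (0) = 11 + 22 − (0) = 33.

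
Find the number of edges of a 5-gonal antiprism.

20

An antiprism on an n-gon has two n-gon caps and 2n triangles: V = 2·5 = 10, E = 4·5 = 20, F = 2·5 + 2 = 12.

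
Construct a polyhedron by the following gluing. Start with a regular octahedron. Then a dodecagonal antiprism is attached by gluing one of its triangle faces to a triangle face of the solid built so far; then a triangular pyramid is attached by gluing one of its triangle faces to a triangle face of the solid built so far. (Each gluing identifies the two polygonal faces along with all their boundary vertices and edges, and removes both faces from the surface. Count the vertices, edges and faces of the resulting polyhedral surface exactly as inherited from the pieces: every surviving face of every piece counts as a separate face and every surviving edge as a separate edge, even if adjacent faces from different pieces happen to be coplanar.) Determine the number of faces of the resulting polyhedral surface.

34

A regular octahedron: V=6, E=12, F=8.
Attach a dodecagonal antiprism (V=24, E=48, F=26) along a 3-gon: merge 3 vertices and 3 edges, delete both glued faces → V=27, E=57, F=32.
Attach a triangular pyramid (V=4, E=6, F=4) along a 3-gon: merge 3 vertices and 3 edges, delete both glued faces → V=28, E=60, F=34.
Check: V − E + F = 28 − 60 + 34 = 2.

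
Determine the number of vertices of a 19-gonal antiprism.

An antiprism on an n-gon has two n-gon caps and 2n triangles: V = 2·19 = 38, E = 4·19 = 76, F = 2·19 + 2 = 40.

38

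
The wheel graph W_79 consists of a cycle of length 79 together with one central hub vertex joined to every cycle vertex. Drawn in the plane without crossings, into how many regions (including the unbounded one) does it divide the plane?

W_79 has V = 79 + 1 = 80 vertices and E = 2·79 = 158 edges.
By Euler's formula F = 2 − V + E = 2 − 80 + 158 = 80.

80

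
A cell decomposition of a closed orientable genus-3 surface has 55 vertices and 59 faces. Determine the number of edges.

For a closed orientable surface of genus 3, χ = 2 − 2·3 = -4.
E = V + F − (-4) = 55 + 59 − (-4) = 118.

118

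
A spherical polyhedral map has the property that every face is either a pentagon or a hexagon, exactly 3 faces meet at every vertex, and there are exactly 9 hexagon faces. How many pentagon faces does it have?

12

Let x be the number of pentagons; then F = 9 + x.
Edge–face incidences: 2E = 6·9 + 5·x = 54 + 5x.
Every vertex has degree 3, so 3V = 2E.
Euler: V − E + F = 2 ⇒ (2E)/3 − E + (9 + x) = 2.
Multiply by 6: 2·(2E) − 3·(2E) + 6·(9 + x) = 12, i.e. 54 + 6x − (54 + 5x) = 12.
Collecting terms: x = 12.
Then 2E = 54 + 5·12 = 114, so E = 57, V = 2E/3 = 38, F = 9 + 12 = 21.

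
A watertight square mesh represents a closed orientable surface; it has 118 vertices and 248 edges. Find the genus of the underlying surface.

4

Every face is a square and each edge borders two faces, so 4F = 2·248, giving F = 124.
χ = V − E + F = 118 − 248 + 124 = -6.
For a closed orientable surface χ = 2 − 2g, so g = (2 − (-6))/2 = 4.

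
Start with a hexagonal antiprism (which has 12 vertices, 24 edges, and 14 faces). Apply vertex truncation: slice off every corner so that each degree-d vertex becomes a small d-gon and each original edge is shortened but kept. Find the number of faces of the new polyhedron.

26

Truncation replaces each original edge-end by a new vertex, so V′ = 2E = 48.
Each original edge survives, and each old vertex of degree d contributes d new edges; summing degrees gives Σd = 2E, so E′ = E + 2E = 3E = 72.
Each original face survives and each original vertex becomes one new face: F′ = F + V = 26.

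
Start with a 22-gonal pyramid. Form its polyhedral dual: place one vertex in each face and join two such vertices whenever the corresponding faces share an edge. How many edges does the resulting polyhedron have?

The base solid has V = 23, E = 44, F = 23.
The dual swaps V and F and preserves E: V′ = F = 23, E′ = E = 44, F′ = V = 23.

44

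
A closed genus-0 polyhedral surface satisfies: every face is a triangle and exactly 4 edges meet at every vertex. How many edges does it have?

12

Each face has 3 edges and each edge borders two faces, so 2E = 3F.
Each vertex has degree 4, so 4V = 2E and hence V = 3F/4.
Euler: V − E + F = 2 ⇒ (3F/4) − (3F/2) + F = 2.
Multiply by 8: (6 − 12 + 8)F = 16, i.e. 2F = 16.
So F = 8, E = 3·8/2 = 12, V = 3·8/4 = 6.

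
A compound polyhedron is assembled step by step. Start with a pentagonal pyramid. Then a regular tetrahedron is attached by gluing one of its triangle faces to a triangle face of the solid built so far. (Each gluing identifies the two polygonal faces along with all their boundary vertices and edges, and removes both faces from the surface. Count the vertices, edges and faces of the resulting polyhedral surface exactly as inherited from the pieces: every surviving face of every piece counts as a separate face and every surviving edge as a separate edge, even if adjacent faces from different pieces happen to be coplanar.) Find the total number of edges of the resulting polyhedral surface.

13

A pentagonal pyramid: V=6, E=10, F=6.
Attach a regular tetrahedron (V=4, E=6, F=4) along a 3-gon: merge 3 vertices and 3 edges, delete both glued faces → V=7, E=13, F=8.
Check: V − E + F = 7 − 13 + 8 = 2.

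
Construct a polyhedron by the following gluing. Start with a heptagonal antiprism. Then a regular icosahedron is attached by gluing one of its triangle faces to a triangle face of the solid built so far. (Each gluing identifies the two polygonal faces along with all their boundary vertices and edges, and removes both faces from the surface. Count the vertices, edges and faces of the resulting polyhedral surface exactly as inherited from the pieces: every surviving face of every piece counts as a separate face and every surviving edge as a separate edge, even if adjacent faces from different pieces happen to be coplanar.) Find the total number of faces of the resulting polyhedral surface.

34

A heptagonal antiprism: V=14, E=28, F=16.
Attach a regular icosahedron (V=12, E=30, F=20) along a 3-gon: merge 3 vertices and 3 edges, delete both glued faces → V=23, E=55, F=34.
Check: V − E + F = 23 − 55 + 34 = 2.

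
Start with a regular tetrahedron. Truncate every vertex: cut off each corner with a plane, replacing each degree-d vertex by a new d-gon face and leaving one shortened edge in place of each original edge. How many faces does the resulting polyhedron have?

8

The base solid has V = 4, E = 6, F = 4.
Truncation replaces each original edge-end by a new vertex, so V′ = 2E = 12.
Each original edge survives, and each old vertex of degree d contributes d new edges; summing degrees gives Σd = 2E, so E′ = E + 2E = 3E = 18.
Each original face survives and each original vertex becomes one new face: F′ = F + V = 8.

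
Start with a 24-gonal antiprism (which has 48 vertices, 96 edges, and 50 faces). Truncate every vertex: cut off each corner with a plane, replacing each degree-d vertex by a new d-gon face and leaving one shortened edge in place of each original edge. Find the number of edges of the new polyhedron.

Truncation replaces each original edge-end by a new vertex, so V′ = 2E = 192.
Each original edge survives, and each old vertex of degree d contributes d new edges; summing degrees gives Σd = 2E, so E′ = E + 2E = 3E = 288.
Each original face survives and each original vertex becomes one new face: F′ = F + V = 98.

288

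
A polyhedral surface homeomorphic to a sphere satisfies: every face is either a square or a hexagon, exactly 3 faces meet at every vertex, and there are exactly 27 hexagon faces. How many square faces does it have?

Let x be the number of squares; then F = 27 + x.
Edge–face incidences: 2E = 6·27 + 4·x = 162 + 4x.
Every vertex has degree 3, so 3V = 2E.
Euler: V − E + F = 2 ⇒ (2E)/3 − E + (27 + x) = 2.
Multiply by 6: 2·(2E) − 3·(2E) + 6·(27 + x) = 12, i.e. 162 + 6x − (162 + 4x) = 12.
Collecting terms: 2x = 12, so x = 6.
Then 2E = 162 + 4·6 = 186, so E = 93, V = 2E/3 = 62, F = 27 + 6 = 33.

6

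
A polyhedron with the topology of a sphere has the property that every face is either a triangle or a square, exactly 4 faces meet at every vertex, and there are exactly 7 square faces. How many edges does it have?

26

Let x be the number of triangles; then F = 7 + x.
Edge–face incidences: 2E = 4·7 + 3·x = 28 + 3x.
Every vertex has degree 4, so 4V = 2E.
Euler: V − E + F = 2 ⇒ (2E)/4 − E + (7 + x) = 2.
Multiply by 8: 2·(2E) − 4·(2E) + 8·(7 + x) = 16, i.e. 56 + 8x − 2·(28 + 3x) = 16.
Collecting terms: 2x = 16, so x = 8.
Then 2E = 28 + 3·8 = 52, so E = 26, V = 2E/4 = 13, F = 7 + 8 = 15.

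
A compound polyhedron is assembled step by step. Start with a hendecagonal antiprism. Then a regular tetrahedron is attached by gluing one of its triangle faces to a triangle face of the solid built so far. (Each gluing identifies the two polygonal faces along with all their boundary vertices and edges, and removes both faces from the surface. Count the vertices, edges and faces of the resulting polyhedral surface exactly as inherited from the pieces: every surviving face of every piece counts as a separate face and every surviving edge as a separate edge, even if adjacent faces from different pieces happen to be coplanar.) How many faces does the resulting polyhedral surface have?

A hendecagonal antiprism: V=22, E=44, F=24.
Attach a regular tetrahedron (V=4, E=6, F=4) along a 3-gon: merge 3 vertices and 3 edges, delete both glued faces → V=23, E=47, F=26.
Check: V − E + F = 23 − 47 + 26 = 2.

26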